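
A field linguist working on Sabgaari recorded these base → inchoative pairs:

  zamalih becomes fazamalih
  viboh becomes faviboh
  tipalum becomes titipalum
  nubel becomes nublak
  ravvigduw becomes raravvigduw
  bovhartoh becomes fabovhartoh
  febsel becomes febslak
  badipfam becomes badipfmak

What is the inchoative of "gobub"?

"gobub" has last vowel 'u'. The stems whose last vowel is 'u' (ravvigduw → raravvigduw, tipalum → titipalum) repeat the first consonant+vowel as a prefix.
So gobub → gogobub.

gogobub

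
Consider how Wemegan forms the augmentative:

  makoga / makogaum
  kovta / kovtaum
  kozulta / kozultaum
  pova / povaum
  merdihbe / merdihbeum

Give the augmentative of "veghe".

vegheum

Every pair shown (makoga → makogaum, kovta → kovtaum, kozulta → kozultaum, …) follows the same rule: add -um.
So veghe → vegheum.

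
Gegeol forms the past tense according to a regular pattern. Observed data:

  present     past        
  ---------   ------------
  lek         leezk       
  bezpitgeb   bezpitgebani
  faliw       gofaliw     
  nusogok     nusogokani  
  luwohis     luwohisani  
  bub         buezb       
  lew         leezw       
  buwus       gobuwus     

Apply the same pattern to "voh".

voezh

lew and faliw both end in -w yet inflect differently (leezw, gofaliw), so the final letter is not what conditions the rule; the number of vowels is.
"voh" has 1 vowel. The stems with 1 vowel (lew → leezw, lek → leezk, bub → buezb) insert -ez- after the first vowel.
The other patterns: stems with 2 vowels add the prefix go-; stems with 3 vowels add -ani.
So voh → voezh.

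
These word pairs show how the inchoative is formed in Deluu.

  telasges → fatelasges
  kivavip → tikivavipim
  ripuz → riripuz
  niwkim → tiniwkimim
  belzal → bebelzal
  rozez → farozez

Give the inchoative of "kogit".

tikogitim

ripuz and rozez both end in -z yet inflect differently (riripuz, farozez), so the final letter is not what conditions the rule; the last vowel is.
"kogit" has last vowel 'i'. The stems whose last vowel is 'i' (niwkim → tiniwkimim, kivavip → tikivavipim) add ti- … -im around the stem.
So kogit → tikogitim.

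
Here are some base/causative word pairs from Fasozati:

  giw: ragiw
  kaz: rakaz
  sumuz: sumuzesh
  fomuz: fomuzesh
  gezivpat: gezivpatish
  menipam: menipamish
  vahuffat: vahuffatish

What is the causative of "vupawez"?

vupawezish

kaz and sumuz both end in -z yet inflect differently (rakaz, sumuzesh), so the final letter is not what conditions the rule; the number of vowels is.
"vupawez" has 3 vowels. The stems with 3 vowels (gezivpat → gezivpatish, menipam → menipamish, vahuffat → vahuffatish) add -ish.
So vupawez → vupawezish.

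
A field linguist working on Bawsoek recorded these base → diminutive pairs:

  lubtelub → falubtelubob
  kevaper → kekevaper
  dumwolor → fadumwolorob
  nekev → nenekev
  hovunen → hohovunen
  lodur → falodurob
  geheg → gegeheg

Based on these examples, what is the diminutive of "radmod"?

kevaper and lodur both end in -r yet inflect differently (kekevaper, falodurob), so the final letter is not what conditions the rule; the last vowel is.
"radmod" has last vowel 'o'. The one such stem in the data (dumwolor → fadumwolorob) adds fa- … -ob around the stem, so the same rule applies.
The other pattern: stems whose last vowel is 'e' repeat the first consonant+vowel as a prefix.
So radmod → faradmodob.

faradmodob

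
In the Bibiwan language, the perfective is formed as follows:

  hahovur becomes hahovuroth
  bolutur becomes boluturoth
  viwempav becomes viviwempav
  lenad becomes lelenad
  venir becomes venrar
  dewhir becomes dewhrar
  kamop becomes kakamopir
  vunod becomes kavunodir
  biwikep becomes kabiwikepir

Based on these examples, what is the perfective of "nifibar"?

hahovur and venir both end in -r yet inflect differently (hahovuroth, venrar), so the final letter is not what conditions the rule; the last vowel is.
"nifibar" has last vowel 'a'. The stems whose last vowel is 'a' (viwempav → viviwempav, lenad → lelenad) repeat the first consonant+vowel as a prefix.
The other patterns: stems whose last vowel is 'u' add -oth; stems whose last vowel is 'i' delete the last vowel and add -ar; stems whose last vowel is 'e' or 'o' add ka- … -ir around the stem.
So nifibar → ninifibar.

ninifibar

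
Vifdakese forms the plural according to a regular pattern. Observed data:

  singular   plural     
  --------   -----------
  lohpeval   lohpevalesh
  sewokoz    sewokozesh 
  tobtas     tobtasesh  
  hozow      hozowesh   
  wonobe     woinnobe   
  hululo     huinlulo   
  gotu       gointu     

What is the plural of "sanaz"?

sanazesh

sewokoz and hululo both have last vowel 'o' yet inflect differently (sewokozesh, huinlulo), so the last vowel is not what conditions the rule; whether the stem ends in a vowel or a consonant is.
"sanaz" ends in a consonant. The stems ending in a consonant (lohpeval → lohpevalesh, sewokoz → sewokozesh, tobtas → tobtasesh) add -esh.
The other pattern: stems ending in a vowel insert -in- after the first vowel.
So sanaz → sanazesh.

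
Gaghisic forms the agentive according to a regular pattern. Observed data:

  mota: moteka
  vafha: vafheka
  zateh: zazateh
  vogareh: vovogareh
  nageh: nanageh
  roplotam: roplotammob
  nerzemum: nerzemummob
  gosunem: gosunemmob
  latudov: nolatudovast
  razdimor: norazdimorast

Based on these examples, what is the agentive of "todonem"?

todonemmob

mota and roplotam both have last vowel 'a' yet inflect differently (moteka, roplotammob), so the last vowel is not what conditions the rule; the final letter is.
"todonem" ends in -m. The stems ending in -m (roplotam → roplotammob, nerzemum → nerzemummob, gosunem → gosunemmob) double the final consonant and add -ob.
The other patterns: stems ending in -a drop the final letter and add -eka; stems ending in -h repeat the first consonant+vowel as a prefix; stems ending in -r or -v add no- … -ast around the stem.
So todonem → todonemmob.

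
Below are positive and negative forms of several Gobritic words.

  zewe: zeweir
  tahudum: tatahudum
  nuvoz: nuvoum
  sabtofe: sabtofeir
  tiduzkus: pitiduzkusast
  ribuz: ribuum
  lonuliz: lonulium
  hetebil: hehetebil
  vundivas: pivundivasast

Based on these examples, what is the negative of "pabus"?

"pabus" ends in -s. The stems ending in -s (vundivas → pivundivasast, tiduzkus → pitiduzkusast) add pi- … -ast around the stem.
The other patterns: stems ending in -e add -ir; stems ending in -z drop the final letter and add -um; stems ending in -l or -m repeat the first consonant+vowel as a prefix.
So pabus → pipabusast.

pipabusast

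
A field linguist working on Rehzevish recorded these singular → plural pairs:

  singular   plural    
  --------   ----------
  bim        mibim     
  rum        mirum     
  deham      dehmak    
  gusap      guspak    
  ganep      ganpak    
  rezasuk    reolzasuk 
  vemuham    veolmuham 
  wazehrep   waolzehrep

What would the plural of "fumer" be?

fumrak

bim and deham both end in -m yet inflect differently (mibim, dehmak), so the final letter is not what conditions the rule; the number of vowels is.
"fumer" has 2 vowels. The stems with 2 vowels (deham → dehmak, gusap → guspak, ganep → ganpak) delete the last vowel and add -ak.
So fumer → fumrak.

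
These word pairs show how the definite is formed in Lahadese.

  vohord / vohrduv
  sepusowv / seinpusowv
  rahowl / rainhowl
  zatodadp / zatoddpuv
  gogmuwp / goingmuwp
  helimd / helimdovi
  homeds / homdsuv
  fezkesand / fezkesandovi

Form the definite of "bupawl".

gogmuwp and zatodadp both end in -p yet inflect differently (goingmuwp, zatoddpuv), so the final letter is not what conditions the rule; the second-to-last letter is.
"bupawl" has second-to-last letter 'w'. The stems whose second-to-last letter is 'w' (sepusowv → seinpusowv, gogmuwp → goingmuwp, rahowl → rainhowl) insert -in- after the first vowel.
The other patterns: stems whose second-to-last letter is 'd' or 'r' delete the last vowel and add -uv; stems whose second-to-last letter is 'm' or 'n' add -ovi.
So bupawl → buinpawl.

buinpawl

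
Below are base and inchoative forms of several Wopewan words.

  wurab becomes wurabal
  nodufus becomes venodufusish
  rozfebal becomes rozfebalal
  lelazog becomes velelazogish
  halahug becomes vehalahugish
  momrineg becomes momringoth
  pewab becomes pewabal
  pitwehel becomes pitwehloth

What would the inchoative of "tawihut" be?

vetawihutish

pitwehel and rozfebal both end in -l yet inflect differently (pitwehloth, rozfebalal), so the final letter is not what conditions the rule; the last vowel is.
"tawihut" has last vowel 'u'. The stems whose last vowel is 'u' (halahug → vehalahugish, nodufus → venodufusish) add ve- … -ish around the stem.
So tawihut → vetawihutish.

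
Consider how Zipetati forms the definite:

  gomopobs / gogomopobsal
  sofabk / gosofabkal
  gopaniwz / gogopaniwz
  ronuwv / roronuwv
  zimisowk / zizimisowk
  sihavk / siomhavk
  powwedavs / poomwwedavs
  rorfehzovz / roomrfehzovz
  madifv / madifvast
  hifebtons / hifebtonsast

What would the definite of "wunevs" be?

sofabk and zimisowk both end in -k yet inflect differently (gosofabkal, zizimisowk), so the final letter is not what conditions the rule; the second-to-last letter is.
"wunevs" has second-to-last letter 'v'. The stems whose second-to-last letter is 'v' (sihavk → siomhavk, powwedavs → poomwwedavs, rorfehzovz → roomrfehzovz) insert -om- after the first vowel.
So wunevs → wuomnevs.

wuomnevs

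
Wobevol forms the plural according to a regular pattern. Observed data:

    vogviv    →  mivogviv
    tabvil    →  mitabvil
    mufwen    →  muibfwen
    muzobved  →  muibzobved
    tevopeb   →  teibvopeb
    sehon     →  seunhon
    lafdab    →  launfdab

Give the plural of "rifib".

mirifib

mufwen and sehon both end in -n yet inflect differently (muibfwen, seunhon), so the final letter is not what conditions the rule; the last vowel is.
"rifib" has last vowel 'i'. The stems whose last vowel is 'i' (vogviv → mivogviv, tabvil → mitabvil) add the prefix mi-.
The other patterns: stems whose last vowel is 'e' insert -ib- after the first vowel; stems whose last vowel is 'a' or 'o' insert -un- after the first vowel.
So rifib → mirifib.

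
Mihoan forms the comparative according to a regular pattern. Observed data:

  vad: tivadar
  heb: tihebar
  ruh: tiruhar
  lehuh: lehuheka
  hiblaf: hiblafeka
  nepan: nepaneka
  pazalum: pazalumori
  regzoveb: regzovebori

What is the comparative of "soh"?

"soh" has 1 vowel. The stems with 1 vowel (vad → tivadar, heb → tihebar, ruh → tiruhar) add ti- … -ar around the stem.
So soh → tisohar.

tisohar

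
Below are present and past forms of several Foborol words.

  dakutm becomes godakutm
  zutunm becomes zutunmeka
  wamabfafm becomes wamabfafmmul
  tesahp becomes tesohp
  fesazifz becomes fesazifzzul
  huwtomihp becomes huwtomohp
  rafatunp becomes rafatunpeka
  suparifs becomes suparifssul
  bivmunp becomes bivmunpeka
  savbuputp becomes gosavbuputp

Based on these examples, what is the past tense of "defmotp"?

godefmotp

"defmotp" has second-to-last letter 't'. The stems whose second-to-last letter is 't' (dakutm → godakutm, savbuputp → gosavbuputp) add the prefix go-.
The other patterns: stems whose second-to-last letter is 'n' add -eka; stems whose second-to-last letter is 'h' change the last vowel to 'o'; stems whose second-to-last letter is 'f' double the final consonant and add -ul.
So defmotp → godefmotp.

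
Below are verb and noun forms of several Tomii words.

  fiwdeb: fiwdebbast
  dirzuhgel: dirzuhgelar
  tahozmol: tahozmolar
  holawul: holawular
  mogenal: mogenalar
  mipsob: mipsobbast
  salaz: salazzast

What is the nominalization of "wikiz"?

wikizzast

mogenal and salaz both have last vowel 'a' yet inflect differently (mogenalar, salazzast), so the last vowel is not what conditions the rule; the final letter is.
"wikiz" ends in -z. The one such stem in the data (salaz → salazzast) doubles the final consonant and adds -ast (as do mipsob, fiwdeb), so the same rule applies.
The other pattern: stems ending in -l add -ar.
So wikiz → wikizzast.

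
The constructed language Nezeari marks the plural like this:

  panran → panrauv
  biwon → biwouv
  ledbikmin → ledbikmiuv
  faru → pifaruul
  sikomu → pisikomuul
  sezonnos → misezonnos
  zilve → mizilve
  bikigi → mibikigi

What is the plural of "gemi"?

biwon and sezonnos both have last vowel 'o' yet inflect differently (biwouv, misezonnos), so the last vowel is not what conditions the rule; the final letter is.
"gemi" ends in -i. The one such stem in the data (bikigi → mibikigi) adds the prefix mi-, so the same rule applies.
So gemi → migemi.

migemi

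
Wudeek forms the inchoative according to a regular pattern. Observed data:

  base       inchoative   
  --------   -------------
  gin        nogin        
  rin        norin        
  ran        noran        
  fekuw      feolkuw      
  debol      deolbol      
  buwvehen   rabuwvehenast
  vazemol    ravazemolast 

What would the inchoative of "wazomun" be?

rawazomunast

gin and buwvehen both end in -n yet inflect differently (nogin, rabuwvehenast), so the final letter is not what conditions the rule; the number of vowels is.
"wazomun" has 3 vowels. The stems with 3 vowels (buwvehen → rabuwvehenast, vazemol → ravazemolast) add ra- … -ast around the stem.
The other patterns: stems with 1 vowel add the prefix no-; stems with 2 vowels insert -ol- after the first vowel.
So wazomun → rawazomunast.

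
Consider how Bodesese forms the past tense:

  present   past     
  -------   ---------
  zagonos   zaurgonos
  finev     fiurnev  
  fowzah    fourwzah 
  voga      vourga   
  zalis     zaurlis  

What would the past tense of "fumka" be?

fuurmka

Every pair shown (zagonos → zaurgonos, finev → fiurnev, fowzah → fourwzah, …) follows the same rule: insert -ur- after the first vowel.
So fumka → fuurmka.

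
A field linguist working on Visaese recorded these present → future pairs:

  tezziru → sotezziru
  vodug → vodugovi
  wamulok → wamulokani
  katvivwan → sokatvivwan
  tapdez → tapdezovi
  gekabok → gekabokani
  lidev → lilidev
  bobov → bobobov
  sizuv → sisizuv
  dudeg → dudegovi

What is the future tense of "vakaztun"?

sovakaztun

tezziru and sizuv both have last vowel 'u' yet inflect differently (sotezziru, sisizuv), so the last vowel is not what conditions the rule; the final letter is.
"vakaztun" ends in -n. The one such stem in the data (katvivwan → sokatvivwan) adds the prefix so-, so the same rule applies.
So vakaztun → sovakaztun.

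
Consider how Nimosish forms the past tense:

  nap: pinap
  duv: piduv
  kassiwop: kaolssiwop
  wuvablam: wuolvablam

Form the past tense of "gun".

nap and kassiwop both end in -p yet inflect differently (pinap, kaolssiwop), so the final letter is not what conditions the rule; the number of vowels is.
"gun" has 1 vowel. The stems with 1 vowel (nap → pinap, duv → piduv) add the prefix pi-.
So gun → pigun.

pigun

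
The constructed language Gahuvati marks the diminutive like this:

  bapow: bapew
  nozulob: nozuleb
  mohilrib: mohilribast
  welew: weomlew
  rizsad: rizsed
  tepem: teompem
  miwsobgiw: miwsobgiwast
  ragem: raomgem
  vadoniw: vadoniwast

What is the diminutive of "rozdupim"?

rozdupimast

welew and vadoniw both end in -w yet inflect differently (weomlew, vadoniwast), so the final letter is not what conditions the rule; the last vowel is.
"rozdupim" has last vowel 'i'. The stems whose last vowel is 'i' (vadoniw → vadoniwast, miwsobgiw → miwsobgiwast, mohilrib → mohilribast) add -ast.
The other patterns: stems whose last vowel is 'e' insert -om- after the first vowel; stems whose last vowel is 'a' or 'o' change the last vowel to 'e'.
So rozdupim → rozdupimast.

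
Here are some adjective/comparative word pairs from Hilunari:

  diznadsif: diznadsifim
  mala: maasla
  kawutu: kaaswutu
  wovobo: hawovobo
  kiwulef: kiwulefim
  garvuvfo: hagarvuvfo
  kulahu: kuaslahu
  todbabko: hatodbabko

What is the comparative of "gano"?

kiwulef and kulahu both begin with k- yet inflect differently (kiwulefim, kuaslahu), so the first letter is not what conditions the rule; the final letter is.
"gano" ends in -o. The stems ending in -o (garvuvfo → hagarvuvfo, wovobo → hawovobo, todbabko → hatodbabko) add the prefix ha-.
So gano → hagano.

hagano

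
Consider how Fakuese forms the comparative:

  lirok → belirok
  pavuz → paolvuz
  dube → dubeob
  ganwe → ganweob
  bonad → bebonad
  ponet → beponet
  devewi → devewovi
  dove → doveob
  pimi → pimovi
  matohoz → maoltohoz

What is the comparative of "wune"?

wuneob

dove and ponet both have last vowel 'e' yet inflect differently (doveob, beponet), so the last vowel is not what conditions the rule; the final letter is.
"wune" ends in -e. The stems ending in -e (dove → doveob, ganwe → ganweob, dube → dubeob) add -ob.
The other patterns: stems ending in -i drop the final letter and add -ovi; stems ending in -z insert -ol- after the first vowel; stems ending in -d, -k or -t add the prefix be-.
So wune → wuneob.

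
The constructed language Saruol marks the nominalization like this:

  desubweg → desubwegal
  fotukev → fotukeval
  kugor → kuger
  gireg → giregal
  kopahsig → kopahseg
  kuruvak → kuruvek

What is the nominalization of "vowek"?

vowekal

gireg and kopahsig both end in -g yet inflect differently (giregal, kopahseg), so the final letter is not what conditions the rule; the last vowel is.
"vowek" has last vowel 'e'. The stems whose last vowel is 'e' (gireg → giregal, desubweg → desubwegal, fotukev → fotukeval) add -al.
So vowek → vowekal.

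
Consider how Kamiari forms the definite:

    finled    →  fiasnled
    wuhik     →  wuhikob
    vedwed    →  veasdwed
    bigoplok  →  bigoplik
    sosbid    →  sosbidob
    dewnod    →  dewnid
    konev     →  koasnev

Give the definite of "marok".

bigoplok and wuhik both end in -k yet inflect differently (bigoplik, wuhikob), so the final letter is not what conditions the rule; the last vowel is.
"marok" has last vowel 'o'. The stems whose last vowel is 'o' (bigoplok → bigoplik, dewnod → dewnid) change the last vowel to 'i'.
So marok → marik.

marik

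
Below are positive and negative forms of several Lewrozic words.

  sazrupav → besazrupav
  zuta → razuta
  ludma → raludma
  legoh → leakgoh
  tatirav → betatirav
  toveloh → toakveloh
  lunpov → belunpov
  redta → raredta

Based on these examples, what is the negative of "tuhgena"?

ratuhgena

"tuhgena" ends in -a. The stems ending in -a (ludma → raludma, zuta → razuta, redta → raredta) add the prefix ra-.
The other patterns: stems ending in -v add the prefix be-; stems ending in -h insert -ak- after the first vowel.
So tuhgena → ratuhgena.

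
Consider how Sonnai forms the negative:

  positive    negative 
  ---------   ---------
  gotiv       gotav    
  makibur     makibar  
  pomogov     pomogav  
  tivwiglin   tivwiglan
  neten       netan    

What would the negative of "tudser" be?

tudsar

Every pair shown (gotiv → gotav, makibur → makibar, pomogov → pomogav, …) follows the same rule: change the last vowel to 'a'.
So tudser → tudsar.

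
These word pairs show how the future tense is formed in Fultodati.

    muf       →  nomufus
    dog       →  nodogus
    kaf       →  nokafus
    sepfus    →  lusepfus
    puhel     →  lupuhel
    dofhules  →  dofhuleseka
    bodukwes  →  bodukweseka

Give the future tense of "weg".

nowegus

sepfus and dofhules both end in -s yet inflect differently (lusepfus, dofhuleseka), so the final letter is not what conditions the rule; the number of vowels is.
"weg" has 1 vowel. The stems with 1 vowel (muf → nomufus, dog → nodogus, kaf → nokafus) add no- … -us around the stem.
The other patterns: stems with 2 vowels add the prefix lu-; stems with 3 vowels add -eka.
So weg → nowegus.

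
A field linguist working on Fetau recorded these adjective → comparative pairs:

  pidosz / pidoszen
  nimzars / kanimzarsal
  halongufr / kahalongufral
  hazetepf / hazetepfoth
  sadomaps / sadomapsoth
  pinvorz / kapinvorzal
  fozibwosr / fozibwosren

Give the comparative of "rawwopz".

rawwopzoth

sadomaps and nimzars both end in -s yet inflect differently (sadomapsoth, kanimzarsal), so the final letter is not what conditions the rule; the second-to-last letter is.
"rawwopz" has second-to-last letter 'p'. The stems whose second-to-last letter is 'p' (sadomaps → sadomapsoth, hazetepf → hazetepfoth) add -oth.
The other patterns: stems whose second-to-last letter is 's' add -en; stems whose second-to-last letter is 'f' or 'r' add ka- … -al around the stem.
So rawwopz → rawwopzoth.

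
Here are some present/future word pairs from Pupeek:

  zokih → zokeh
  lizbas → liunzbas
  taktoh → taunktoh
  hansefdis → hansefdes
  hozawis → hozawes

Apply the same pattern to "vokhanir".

vokhaner

zokih and taktoh both end in -h yet inflect differently (zokeh, taunktoh), so the final letter is not what conditions the rule; the last vowel is.
"vokhanir" has last vowel 'i'. The stems whose last vowel is 'i' (zokih → zokeh, hozawis → hozawes, hansefdis → hansefdes) change the last vowel to 'e'.
The other pattern: stems whose last vowel is 'a' or 'o' insert -un- after the first vowel.
So vokhanir → vokhaner.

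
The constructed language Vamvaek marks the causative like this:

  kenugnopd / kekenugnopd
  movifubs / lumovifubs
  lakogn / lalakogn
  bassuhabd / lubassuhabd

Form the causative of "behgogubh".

bassuhabd and kenugnopd both end in -d yet inflect differently (lubassuhabd, kekenugnopd), so the final letter is not what conditions the rule; the second-to-last letter is.
"behgogubh" has second-to-last letter 'b'. The stems whose second-to-last letter is 'b' (movifubs → lumovifubs, bassuhabd → lubassuhabd) add the prefix lu-.
So behgogubh → lubehgogubh.

lubehgogubh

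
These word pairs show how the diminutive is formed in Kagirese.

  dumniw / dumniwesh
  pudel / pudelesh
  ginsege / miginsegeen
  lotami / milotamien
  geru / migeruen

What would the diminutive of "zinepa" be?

"zinepa" ends in a vowel. The stems ending in a vowel (ginsege → miginsegeen, lotami → milotamien, geru → migeruen) add mi- … -en around the stem.
So zinepa → mizinepaen.

mizinepaen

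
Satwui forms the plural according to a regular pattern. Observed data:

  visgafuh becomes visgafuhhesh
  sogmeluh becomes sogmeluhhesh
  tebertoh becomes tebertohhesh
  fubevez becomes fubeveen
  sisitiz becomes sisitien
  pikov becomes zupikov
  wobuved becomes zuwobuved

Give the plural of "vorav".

tebertoh and pikov both have last vowel 'o' yet inflect differently (tebertohhesh, zupikov), so the last vowel is not what conditions the rule; the final letter is.
"vorav" ends in -v. The one such stem in the data (pikov → zupikov) adds the prefix zu-, so the same rule applies.
So vorav → zuvorav.

zuvorav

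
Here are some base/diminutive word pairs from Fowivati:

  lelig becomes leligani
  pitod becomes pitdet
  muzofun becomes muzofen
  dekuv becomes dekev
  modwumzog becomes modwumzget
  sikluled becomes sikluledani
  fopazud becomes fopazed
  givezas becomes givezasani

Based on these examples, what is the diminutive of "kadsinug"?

pitod and fopazud both end in -d yet inflect differently (pitdet, fopazed), so the final letter is not what conditions the rule; the last vowel is.
"kadsinug" has last vowel 'u'. The stems whose last vowel is 'u' (dekuv → dekev, fopazud → fopazed, muzofun → muzofen) change the last vowel to 'e'.
So kadsinug → kadsineg.

kadsineg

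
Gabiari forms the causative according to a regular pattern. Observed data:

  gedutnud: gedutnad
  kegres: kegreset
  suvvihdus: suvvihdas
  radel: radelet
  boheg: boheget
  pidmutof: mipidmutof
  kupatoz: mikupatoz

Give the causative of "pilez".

kegres and suvvihdus both end in -s yet inflect differently (kegreset, suvvihdas), so the final letter is not what conditions the rule; the last vowel is.
"pilez" has last vowel 'e'. The stems whose last vowel is 'e' (radel → radelet, boheg → boheget, kegres → kegreset) add -et.
So pilez → pilezet.

pilezet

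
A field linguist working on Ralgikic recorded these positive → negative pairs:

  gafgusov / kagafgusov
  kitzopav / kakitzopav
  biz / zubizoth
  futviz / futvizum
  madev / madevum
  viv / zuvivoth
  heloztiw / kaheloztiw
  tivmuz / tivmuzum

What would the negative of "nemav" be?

biz and tivmuz both end in -z yet inflect differently (zubizoth, tivmuzum), so the final letter is not what conditions the rule; the number of vowels is.
"nemav" has 2 vowels. The stems with 2 vowels (tivmuz → tivmuzum, madev → madevum, futviz → futvizum) add -um.
The other patterns: stems with 1 vowel add zu- … -oth around the stem; stems with 3 vowels add the prefix ka-.
So nemav → nemavum.

nemavum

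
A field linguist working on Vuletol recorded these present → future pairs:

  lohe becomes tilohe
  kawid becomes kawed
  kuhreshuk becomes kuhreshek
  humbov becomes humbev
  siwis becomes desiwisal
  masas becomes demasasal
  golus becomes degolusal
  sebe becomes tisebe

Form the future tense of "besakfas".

golus and kuhreshuk both have last vowel 'u' yet inflect differently (degolusal, kuhreshek), so the last vowel is not what conditions the rule; the final letter is.
"besakfas" ends in -s. The stems ending in -s (golus → degolusal, masas → demasasal, siwis → desiwisal) add de- … -al around the stem.
So besakfas → debesakfasal.

debesakfasal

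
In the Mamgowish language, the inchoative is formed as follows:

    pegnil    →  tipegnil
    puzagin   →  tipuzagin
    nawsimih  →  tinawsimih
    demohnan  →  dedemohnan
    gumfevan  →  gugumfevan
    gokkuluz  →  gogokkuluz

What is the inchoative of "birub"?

puzagin and demohnan both end in -n yet inflect differently (tipuzagin, dedemohnan), so the final letter is not what conditions the rule; the last vowel is.
"birub" has last vowel 'u'. The one such stem in the data (gokkuluz → gogokkuluz) repeats the first consonant+vowel as a prefix (as do demohnan, gumfevan), so the same rule applies.
So birub → bibirub.

bibirub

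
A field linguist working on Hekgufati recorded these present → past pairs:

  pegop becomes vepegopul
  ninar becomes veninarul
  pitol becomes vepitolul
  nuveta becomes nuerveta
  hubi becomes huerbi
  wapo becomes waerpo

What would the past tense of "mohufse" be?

ninar and nuveta both have last vowel 'a' yet inflect differently (veninarul, nuerveta), so the last vowel is not what conditions the rule; whether the stem ends in a vowel or a consonant is.
"mohufse" ends in a vowel. The stems ending in a vowel (nuveta → nuerveta, hubi → huerbi, wapo → waerpo) insert -er- after the first vowel.
So mohufse → moerhufse.

moerhufse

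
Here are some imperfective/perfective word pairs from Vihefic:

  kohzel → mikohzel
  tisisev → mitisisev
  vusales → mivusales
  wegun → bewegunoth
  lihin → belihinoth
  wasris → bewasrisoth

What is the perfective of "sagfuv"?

besagfuvoth

vusales and wasris both end in -s yet inflect differently (mivusales, bewasrisoth), so the final letter is not what conditions the rule; the last vowel is.
"sagfuv" has last vowel 'u'. The one such stem in the data (wegun → bewegunoth) adds be- … -oth around the stem, so the same rule applies.
The other pattern: stems whose last vowel is 'e' add the prefix mi-.
So sagfuv → besagfuvoth.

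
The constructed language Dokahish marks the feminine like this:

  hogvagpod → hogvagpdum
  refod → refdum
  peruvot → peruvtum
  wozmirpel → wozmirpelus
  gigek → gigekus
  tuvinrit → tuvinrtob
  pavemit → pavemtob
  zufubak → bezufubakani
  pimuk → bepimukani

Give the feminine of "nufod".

nufdum

peruvot and tuvinrit both end in -t yet inflect differently (peruvtum, tuvinrtob), so the final letter is not what conditions the rule; the last vowel is.
"nufod" has last vowel 'o'. The stems whose last vowel is 'o' (hogvagpod → hogvagpdum, refod → refdum, peruvot → peruvtum) delete the last vowel and add -um.
The other patterns: stems whose last vowel is 'e' add -us; stems whose last vowel is 'i' delete the last vowel and add -ob; stems whose last vowel is 'a' or 'u' add be- … -ani around the stem.
So nufod → nufdum.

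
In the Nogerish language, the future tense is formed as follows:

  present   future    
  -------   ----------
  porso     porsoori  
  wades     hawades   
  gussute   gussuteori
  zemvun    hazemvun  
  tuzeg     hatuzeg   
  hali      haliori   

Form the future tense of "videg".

havideg

"videg" ends in a consonant. The stems ending in a consonant (tuzeg → hatuzeg, wades → hawades, zemvun → hazemvun) add the prefix ha-.
The other pattern: stems ending in a vowel add -ori.
So videg → havideg.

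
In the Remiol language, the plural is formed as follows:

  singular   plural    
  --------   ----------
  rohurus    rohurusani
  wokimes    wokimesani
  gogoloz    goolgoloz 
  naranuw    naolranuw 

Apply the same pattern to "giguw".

giolguw

"giguw" ends in -w. The one such stem in the data (naranuw → naolranuw) inserts -ol- after the first vowel (as does gogoloz), so the same rule applies.
The other pattern: stems ending in -s add -ani.
So giguw → giolguw.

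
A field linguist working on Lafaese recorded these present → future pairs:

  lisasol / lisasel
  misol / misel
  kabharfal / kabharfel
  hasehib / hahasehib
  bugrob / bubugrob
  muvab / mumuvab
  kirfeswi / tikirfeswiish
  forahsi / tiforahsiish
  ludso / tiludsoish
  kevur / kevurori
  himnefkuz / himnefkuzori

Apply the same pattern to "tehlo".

lisasol and bugrob both have last vowel 'o' yet inflect differently (lisasel, bubugrob), so the last vowel is not what conditions the rule; the final letter is.
"tehlo" ends in -o. The one such stem in the data (ludso → tiludsoish) adds ti- … -ish around the stem, so the same rule applies.
The other patterns: stems ending in -l change the last vowel to 'e'; stems ending in -b repeat the first consonant+vowel as a prefix; stems ending in -r or -z add -ori.
So tehlo → titehloish.

titehloish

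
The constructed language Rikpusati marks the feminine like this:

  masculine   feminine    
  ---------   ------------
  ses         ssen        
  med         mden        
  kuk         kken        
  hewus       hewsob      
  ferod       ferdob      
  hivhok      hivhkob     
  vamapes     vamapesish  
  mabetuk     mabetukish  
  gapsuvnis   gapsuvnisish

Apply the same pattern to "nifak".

nifkob

"nifak" has 2 vowels. The stems with 2 vowels (hewus → hewsob, ferod → ferdob, hivhok → hivhkob) delete the last vowel and add -ob.
So nifak → nifkob.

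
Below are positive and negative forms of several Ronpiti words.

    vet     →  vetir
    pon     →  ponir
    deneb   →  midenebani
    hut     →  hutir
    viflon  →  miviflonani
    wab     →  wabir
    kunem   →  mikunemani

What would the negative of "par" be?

parir

wab and deneb both end in -b yet inflect differently (wabir, midenebani), so the final letter is not what conditions the rule; the number of vowels is.
"par" has 1 vowel. The stems with 1 vowel (pon → ponir, vet → vetir, wab → wabir) add -ir.
The other pattern: stems with 2 vowels add mi- … -ani around the stem.
So par → parir.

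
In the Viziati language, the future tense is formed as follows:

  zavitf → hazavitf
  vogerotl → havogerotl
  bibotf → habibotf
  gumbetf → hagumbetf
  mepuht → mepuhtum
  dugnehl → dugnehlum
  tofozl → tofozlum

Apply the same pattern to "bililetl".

habililetl

"bililetl" has second-to-last letter 't'. The stems whose second-to-last letter is 't' (zavitf → hazavitf, vogerotl → havogerotl, bibotf → habibotf) add the prefix ha-.
So bililetl → habililetl.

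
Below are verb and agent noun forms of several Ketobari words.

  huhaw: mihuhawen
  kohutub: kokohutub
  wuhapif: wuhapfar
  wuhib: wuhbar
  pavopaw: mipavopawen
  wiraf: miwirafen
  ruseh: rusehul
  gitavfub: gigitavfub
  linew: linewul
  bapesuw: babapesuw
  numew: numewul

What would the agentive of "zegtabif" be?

zegtabfar

"zegtabif" has last vowel 'i'. The stems whose last vowel is 'i' (wuhapif → wuhapfar, wuhib → wuhbar) delete the last vowel and add -ar.
So zegtabif → zegtabfar.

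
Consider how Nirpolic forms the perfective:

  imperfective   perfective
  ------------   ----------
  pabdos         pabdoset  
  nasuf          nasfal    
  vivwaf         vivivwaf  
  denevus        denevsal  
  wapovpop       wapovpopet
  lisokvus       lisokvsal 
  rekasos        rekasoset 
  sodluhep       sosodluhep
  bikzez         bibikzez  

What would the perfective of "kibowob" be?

vivwaf and nasuf both end in -f yet inflect differently (vivivwaf, nasfal), so the final letter is not what conditions the rule; the last vowel is.
"kibowob" has last vowel 'o'. The stems whose last vowel is 'o' (rekasos → rekasoset, pabdos → pabdoset, wapovpop → wapovpopet) add -et.
So kibowob → kibowobet.

kibowobet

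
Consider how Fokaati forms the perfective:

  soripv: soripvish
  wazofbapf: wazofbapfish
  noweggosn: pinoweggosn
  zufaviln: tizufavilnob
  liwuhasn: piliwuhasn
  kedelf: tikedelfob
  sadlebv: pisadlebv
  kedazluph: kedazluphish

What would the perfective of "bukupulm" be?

tibukupulmob

wazofbapf and kedelf both end in -f yet inflect differently (wazofbapfish, tikedelfob), so the final letter is not what conditions the rule; the second-to-last letter is.
"bukupulm" has second-to-last letter 'l'. The stems whose second-to-last letter is 'l' (kedelf → tikedelfob, zufaviln → tizufavilnob) add ti- … -ob around the stem.
So bukupulm → tibukupulmob.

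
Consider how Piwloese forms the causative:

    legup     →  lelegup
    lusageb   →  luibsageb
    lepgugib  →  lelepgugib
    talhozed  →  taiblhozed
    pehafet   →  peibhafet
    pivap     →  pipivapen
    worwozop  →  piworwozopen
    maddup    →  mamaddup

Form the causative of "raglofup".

raraglofup

lusageb and lepgugib both end in -b yet inflect differently (luibsageb, lelepgugib), so the final letter is not what conditions the rule; the last vowel is.
"raglofup" has last vowel 'u'. The stems whose last vowel is 'u' (legup → lelegup, maddup → mamaddup) repeat the first consonant+vowel as a prefix.
The other patterns: stems whose last vowel is 'e' insert -ib- after the first vowel; stems whose last vowel is 'a' or 'o' add pi- … -en around the stem.
So raglofup → raraglofup.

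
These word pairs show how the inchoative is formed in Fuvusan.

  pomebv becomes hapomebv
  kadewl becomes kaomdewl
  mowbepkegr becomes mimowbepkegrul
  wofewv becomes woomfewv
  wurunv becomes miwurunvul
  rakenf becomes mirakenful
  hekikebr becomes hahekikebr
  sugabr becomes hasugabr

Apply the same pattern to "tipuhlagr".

"tipuhlagr" has second-to-last letter 'g'. The one such stem in the data (mowbepkegr → mimowbepkegrul) adds mi- … -ul around the stem, so the same rule applies.
The other patterns: stems whose second-to-last letter is 'b' add the prefix ha-; stems whose second-to-last letter is 'w' insert -om- after the first vowel.
So tipuhlagr → mitipuhlagrul.

mitipuhlagrul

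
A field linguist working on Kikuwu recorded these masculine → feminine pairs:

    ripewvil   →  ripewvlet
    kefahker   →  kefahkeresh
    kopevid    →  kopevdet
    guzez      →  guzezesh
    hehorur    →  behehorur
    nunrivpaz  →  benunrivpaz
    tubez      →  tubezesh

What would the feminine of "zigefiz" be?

zigefzet

kefahker and hehorur both end in -r yet inflect differently (kefahkeresh, behehorur), so the final letter is not what conditions the rule; the last vowel is.
"zigefiz" has last vowel 'i'. The stems whose last vowel is 'i' (ripewvil → ripewvlet, kopevid → kopevdet) delete the last vowel and add -et.
So zigefiz → zigefzet.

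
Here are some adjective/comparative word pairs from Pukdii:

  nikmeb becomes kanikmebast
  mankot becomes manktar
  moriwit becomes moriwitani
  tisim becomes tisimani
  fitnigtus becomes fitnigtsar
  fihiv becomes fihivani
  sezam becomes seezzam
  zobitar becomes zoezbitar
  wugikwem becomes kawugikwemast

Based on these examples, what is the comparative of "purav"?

tisim and sezam both end in -m yet inflect differently (tisimani, seezzam), so the final letter is not what conditions the rule; the last vowel is.
"purav" has last vowel 'a'. The stems whose last vowel is 'a' (zobitar → zoezbitar, sezam → seezzam) insert -ez- after the first vowel.
The other patterns: stems whose last vowel is 'i' add -ani; stems whose last vowel is 'o' or 'u' delete the last vowel and add -ar; stems whose last vowel is 'e' add ka- … -ast around the stem.
So purav → puezrav.

puezrav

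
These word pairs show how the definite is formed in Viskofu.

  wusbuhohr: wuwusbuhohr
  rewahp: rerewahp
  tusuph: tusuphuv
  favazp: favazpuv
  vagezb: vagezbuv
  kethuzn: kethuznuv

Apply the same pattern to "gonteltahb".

rewahp and favazp both end in -p yet inflect differently (rerewahp, favazpuv), so the final letter is not what conditions the rule; the second-to-last letter is.
"gonteltahb" has second-to-last letter 'h'. The stems whose second-to-last letter is 'h' (wusbuhohr → wuwusbuhohr, rewahp → rerewahp) repeat the first consonant+vowel as a prefix.
So gonteltahb → gogonteltahb.

gogonteltahb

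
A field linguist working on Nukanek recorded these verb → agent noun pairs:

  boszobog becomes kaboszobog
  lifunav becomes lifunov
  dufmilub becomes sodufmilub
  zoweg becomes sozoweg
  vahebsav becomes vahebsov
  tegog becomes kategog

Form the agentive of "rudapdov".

karudapdov

boszobog and zoweg both end in -g yet inflect differently (kaboszobog, sozoweg), so the final letter is not what conditions the rule; the last vowel is.
"rudapdov" has last vowel 'o'. The stems whose last vowel is 'o' (boszobog → kaboszobog, tegog → kategog) add the prefix ka-.
So rudapdov → karudapdov.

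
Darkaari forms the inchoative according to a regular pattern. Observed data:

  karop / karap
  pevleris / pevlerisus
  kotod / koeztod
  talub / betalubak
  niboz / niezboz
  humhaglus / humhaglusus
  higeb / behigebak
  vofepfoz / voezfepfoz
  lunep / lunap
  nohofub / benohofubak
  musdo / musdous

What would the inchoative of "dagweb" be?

"dagweb" ends in -b. The stems ending in -b (higeb → behigebak, nohofub → benohofubak, talub → betalubak) add be- … -ak around the stem.
So dagweb → bedagwebak.

bedagwebak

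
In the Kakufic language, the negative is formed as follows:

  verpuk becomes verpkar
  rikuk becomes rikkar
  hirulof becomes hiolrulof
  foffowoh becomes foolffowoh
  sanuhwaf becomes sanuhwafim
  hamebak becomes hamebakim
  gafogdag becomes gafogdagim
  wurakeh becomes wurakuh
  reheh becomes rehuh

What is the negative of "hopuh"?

hophar

hirulof and sanuhwaf both end in -f yet inflect differently (hiolrulof, sanuhwafim), so the final letter is not what conditions the rule; the last vowel is.
"hopuh" has last vowel 'u'. The stems whose last vowel is 'u' (verpuk → verpkar, rikuk → rikkar) delete the last vowel and add -ar.
The other patterns: stems whose last vowel is 'o' insert -ol- after the first vowel; stems whose last vowel is 'a' add -im; stems whose last vowel is 'e' change the last vowel to 'u'.
So hopuh → hophar.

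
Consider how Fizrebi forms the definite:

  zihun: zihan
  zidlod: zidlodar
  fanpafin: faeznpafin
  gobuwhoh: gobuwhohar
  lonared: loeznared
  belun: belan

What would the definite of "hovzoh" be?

hovzohar

"hovzoh" has last vowel 'o'. The stems whose last vowel is 'o' (gobuwhoh → gobuwhohar, zidlod → zidlodar) add -ar.
The other patterns: stems whose last vowel is 'u' change the last vowel to 'a'; stems whose last vowel is 'e' or 'i' insert -ez- after the first vowel.
So hovzoh → hovzohar.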